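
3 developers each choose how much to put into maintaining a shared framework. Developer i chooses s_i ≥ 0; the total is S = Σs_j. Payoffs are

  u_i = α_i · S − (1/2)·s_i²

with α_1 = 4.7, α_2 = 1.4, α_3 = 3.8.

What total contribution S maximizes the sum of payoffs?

Planner FOC: ∂(Σu_j)/∂s_i = (Σα_j) − s_i = 0, so s_i^SO = Σα_j = 9.9 for every i; S^SO = 29.7.

29.7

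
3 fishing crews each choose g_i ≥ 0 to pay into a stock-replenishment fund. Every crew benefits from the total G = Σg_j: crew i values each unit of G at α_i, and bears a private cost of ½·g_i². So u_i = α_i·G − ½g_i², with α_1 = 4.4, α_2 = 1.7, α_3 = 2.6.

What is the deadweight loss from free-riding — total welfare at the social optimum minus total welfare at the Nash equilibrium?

Crew i's FOC: ∂u_i/∂g_i = α_i − g_i = 0, so g_i* = α_i.
NE contributions = (4.4, 1.7, 2.6); G = 8.7.
W^NE = (Σα)·G − ½Σα_i² = 8.7² − ½·29.01 = 61.185.
Planner sets g_i = Σα_j = 8.7 for every i, so G^SO = 3·8.7 = 26.1.
W^SO = (Σα)·G^SO − ½·3·(Σα)² = (3/2)·8.7² = 113.535.
Deadweight loss = W^SO − W^NE = 52.35.

52.35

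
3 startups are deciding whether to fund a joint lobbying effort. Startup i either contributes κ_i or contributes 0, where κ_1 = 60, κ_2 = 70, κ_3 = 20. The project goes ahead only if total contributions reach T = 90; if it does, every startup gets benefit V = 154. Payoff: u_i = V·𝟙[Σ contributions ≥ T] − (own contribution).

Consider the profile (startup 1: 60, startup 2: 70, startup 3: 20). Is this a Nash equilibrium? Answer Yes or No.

No

Total = 150 ≥ 90: provided.
Startup 1 (pledges 60, payoff 94): dropping to 0 → total 90, payoff 154. Profitable deviation.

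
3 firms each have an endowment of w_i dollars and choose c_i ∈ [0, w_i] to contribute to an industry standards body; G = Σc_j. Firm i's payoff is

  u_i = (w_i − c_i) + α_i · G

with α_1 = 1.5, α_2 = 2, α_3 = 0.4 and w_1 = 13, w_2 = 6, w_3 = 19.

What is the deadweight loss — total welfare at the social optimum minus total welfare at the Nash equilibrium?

55.1

∂u_i/∂c_i = α_i − 1, so firm i contributes w_i if α_i > 1, else 0.
α_i > 1 for i ∈ {1, 2}; NE contributions (13, 6, 0), G = 19.
W^NE = Σw_i − G^NE + (Σα_i)·G^NE = 38 + 2.9·19 = 93.1.
Planner: ∂(Σu_j)/∂c_i = Σα_j − 1 = 2.9 > 0, so everyone contributes w_i; G^SO = 38, W^SO = 38 + 2.9·38 = 148.2.
Deadweight loss = 55.1.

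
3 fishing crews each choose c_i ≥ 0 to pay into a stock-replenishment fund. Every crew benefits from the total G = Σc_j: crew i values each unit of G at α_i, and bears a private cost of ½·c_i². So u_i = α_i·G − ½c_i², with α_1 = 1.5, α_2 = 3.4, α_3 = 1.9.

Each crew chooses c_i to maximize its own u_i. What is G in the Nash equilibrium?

6.8

Crew i's FOC: ∂u_i/∂c_i = α_i − c_i = 0, so c_i* = α_i.
NE contributions = (1.5, 3.4, 1.9); G = 6.8.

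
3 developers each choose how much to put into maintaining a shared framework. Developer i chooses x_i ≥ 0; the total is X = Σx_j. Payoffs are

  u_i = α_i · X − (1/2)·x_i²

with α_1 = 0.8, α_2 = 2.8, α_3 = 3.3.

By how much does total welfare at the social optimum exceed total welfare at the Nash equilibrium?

33.49

Developer i's FOC: ∂u_i/∂x_i = α_i − x_i = 0, so x_i* = α_i.
NE contributions = (0.8, 2.8, 3.3); X = 6.9.
W^NE = (Σα)·X − ½Σα_i² = 6.9² − ½·19.37 = 37.925.
Planner sets x_i = Σα_j = 6.9 for every i, so X^SO = 3·6.9 = 20.7.
W^SO = (Σα)·X^SO − ½·3·(Σα)² = (3/2)·6.9² = 71.415.
Deadweight loss = W^SO − W^NE = 33.49.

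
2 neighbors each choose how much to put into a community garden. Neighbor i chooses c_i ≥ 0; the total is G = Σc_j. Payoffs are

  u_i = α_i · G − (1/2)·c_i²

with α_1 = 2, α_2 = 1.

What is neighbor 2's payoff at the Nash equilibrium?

2.5

Neighbor i's FOC: ∂u_i/∂c_i = α_i − c_i = 0, so c_i* = α_i.
NE contributions = (2, 1); G = 3.
u_2 = α_2·G − ½·(c_2)² = 1·3 − ½·1² = 2.5.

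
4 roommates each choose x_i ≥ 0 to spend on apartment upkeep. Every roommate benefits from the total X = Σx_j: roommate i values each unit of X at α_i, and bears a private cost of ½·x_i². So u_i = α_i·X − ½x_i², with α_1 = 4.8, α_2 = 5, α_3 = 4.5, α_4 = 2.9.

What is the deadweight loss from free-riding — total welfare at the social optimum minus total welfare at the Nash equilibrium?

334.19

Roommate i's FOC: ∂u_i/∂x_i = α_i − x_i = 0, so x_i* = α_i.
NE contributions = (4.8, 5, 4.5, 2.9); X = 17.2.
W^NE = (Σα)·X − ½Σα_i² = 17.2² − ½·76.7 = 257.49.
Planner sets x_i = Σα_j = 17.2 for every i, so X^SO = 4·17.2 = 68.8.
W^SO = (Σα)·X^SO − ½·4·(Σα)² = (4/2)·17.2² = 591.68.
Deadweight loss = W^SO − W^NE = 334.19.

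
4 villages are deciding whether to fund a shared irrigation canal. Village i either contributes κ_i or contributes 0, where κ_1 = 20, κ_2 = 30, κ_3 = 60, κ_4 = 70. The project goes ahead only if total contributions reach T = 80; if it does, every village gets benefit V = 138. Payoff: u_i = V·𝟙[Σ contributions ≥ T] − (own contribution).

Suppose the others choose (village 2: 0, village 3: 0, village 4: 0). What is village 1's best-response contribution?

0

Others' total = 0. Even contributing 20 gives 20 < 80: no benefit either way.
Best response: 0.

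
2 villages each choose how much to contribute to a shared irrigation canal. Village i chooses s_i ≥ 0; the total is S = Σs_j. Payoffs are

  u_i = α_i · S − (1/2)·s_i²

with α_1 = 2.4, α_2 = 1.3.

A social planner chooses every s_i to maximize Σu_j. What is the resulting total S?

Planner FOC: ∂(Σu_j)/∂s_i = (Σα_j) − s_i = 0, so s_i^SO = Σα_j = 3.7 for every i; S^SO = 7.4.

7.4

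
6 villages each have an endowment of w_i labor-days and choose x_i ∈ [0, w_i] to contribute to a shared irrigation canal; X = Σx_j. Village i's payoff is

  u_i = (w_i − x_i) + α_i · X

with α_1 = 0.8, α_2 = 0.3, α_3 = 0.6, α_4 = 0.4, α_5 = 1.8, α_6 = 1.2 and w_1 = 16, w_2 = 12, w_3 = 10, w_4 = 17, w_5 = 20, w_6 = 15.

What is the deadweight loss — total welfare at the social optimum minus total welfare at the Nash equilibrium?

∂u_i/∂x_i = α_i − 1, so village i contributes w_i if α_i > 1, else 0.
α_i > 1 for i ∈ {5, 6}; NE contributions (0, 0, 0, 0, 20, 15), X = 35.
W^NE = Σw_i − X^NE + (Σα_i)·X^NE = 90 + 4.1·35 = 233.5.
Planner: ∂(Σu_j)/∂x_i = Σα_j − 1 = 4.1 > 0, so everyone contributes w_i; X^SO = 90, W^SO = 90 + 4.1·90 = 459.
Deadweight loss = 225.5.

225.5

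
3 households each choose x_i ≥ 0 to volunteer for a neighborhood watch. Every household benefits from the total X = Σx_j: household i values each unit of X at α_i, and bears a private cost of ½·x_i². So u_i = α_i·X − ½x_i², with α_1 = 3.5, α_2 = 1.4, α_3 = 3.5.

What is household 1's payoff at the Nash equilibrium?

Household i's FOC: ∂u_i/∂x_i = α_i − x_i = 0, so x_i* = α_i.
NE contributions = (3.5, 1.4, 3.5); X = 8.4.
u_1 = α_1·X − ½·(x_1)² = 3.5·8.4 − ½·3.5² = 23.275.

23.275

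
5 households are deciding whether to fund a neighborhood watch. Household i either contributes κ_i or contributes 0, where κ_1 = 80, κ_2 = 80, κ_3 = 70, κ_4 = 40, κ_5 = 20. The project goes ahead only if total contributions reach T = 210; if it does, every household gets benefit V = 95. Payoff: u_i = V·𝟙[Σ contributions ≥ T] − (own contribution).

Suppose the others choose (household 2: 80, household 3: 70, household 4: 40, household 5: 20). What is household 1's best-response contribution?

0

Others' total = 210 ≥ 210; contributing adds cost 80 for no extra benefit.
Best response: 0.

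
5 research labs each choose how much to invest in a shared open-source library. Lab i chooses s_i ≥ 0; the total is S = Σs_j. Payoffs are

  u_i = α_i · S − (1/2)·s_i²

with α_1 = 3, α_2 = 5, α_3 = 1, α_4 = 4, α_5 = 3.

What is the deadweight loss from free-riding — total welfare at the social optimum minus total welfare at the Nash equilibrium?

414

Lab i's FOC: ∂u_i/∂s_i = α_i − s_i = 0, so s_i* = α_i.
NE contributions = (3, 5, 1, 4, 3); S = 16.
W^NE = (Σα)·S − ½Σα_i² = 16² − ½·60 = 226.
Planner sets s_i = Σα_j = 16 for every i, so S^SO = 5·16 = 80.
W^SO = (Σα)·S^SO − ½·5·(Σα)² = (5/2)·16² = 640.
Deadweight loss = W^SO − W^NE = 414.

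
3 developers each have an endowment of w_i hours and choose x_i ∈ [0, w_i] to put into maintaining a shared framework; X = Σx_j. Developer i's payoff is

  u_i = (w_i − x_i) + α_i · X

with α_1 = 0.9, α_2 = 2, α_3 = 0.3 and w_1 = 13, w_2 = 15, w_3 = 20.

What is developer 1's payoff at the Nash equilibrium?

∂u_i/∂x_i = α_i − 1, so developer i contributes w_i if α_i > 1, else 0.
α_i > 1 for i ∈ {2}; NE contributions (0, 15, 0), X = 15.
u_1 = (13 − 0) + 0.9·15 = 26.5.

26.5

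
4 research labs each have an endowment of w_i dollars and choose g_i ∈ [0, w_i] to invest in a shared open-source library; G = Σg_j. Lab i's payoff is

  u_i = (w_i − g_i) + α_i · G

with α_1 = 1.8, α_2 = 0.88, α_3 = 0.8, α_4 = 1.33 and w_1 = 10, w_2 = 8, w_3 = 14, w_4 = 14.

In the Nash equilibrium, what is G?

∂u_i/∂g_i = α_i − 1, so lab i contributes w_i if α_i > 1, else 0.
α_i > 1 for i ∈ {1, 4}; NE contributions (10, 0, 0, 14), G = 24.

24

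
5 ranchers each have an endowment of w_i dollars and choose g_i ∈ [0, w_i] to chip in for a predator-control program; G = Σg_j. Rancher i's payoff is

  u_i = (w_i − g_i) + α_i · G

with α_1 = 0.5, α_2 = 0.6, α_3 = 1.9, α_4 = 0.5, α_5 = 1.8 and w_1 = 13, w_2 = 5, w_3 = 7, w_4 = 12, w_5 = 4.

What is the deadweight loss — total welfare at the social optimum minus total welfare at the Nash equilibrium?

∂u_i/∂g_i = α_i − 1, so rancher i contributes w_i if α_i > 1, else 0.
α_i > 1 for i ∈ {3, 5}; NE contributions (0, 0, 7, 0, 4), G = 11.
W^NE = Σw_i − G^NE + (Σα_i)·G^NE = 41 + 4.3·11 = 88.3.
Planner: ∂(Σu_j)/∂g_i = Σα_j − 1 = 4.3 > 0, so everyone contributes w_i; G^SO = 41, W^SO = 41 + 4.3·41 = 217.3.
Deadweight loss = 129.

129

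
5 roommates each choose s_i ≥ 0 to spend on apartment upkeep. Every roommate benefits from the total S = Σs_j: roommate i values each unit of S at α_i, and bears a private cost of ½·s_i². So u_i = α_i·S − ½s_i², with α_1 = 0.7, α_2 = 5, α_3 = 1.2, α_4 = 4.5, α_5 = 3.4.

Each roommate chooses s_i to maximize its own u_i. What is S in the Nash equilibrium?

Roommate i's FOC: ∂u_i/∂s_i = α_i − s_i = 0, so s_i* = α_i.
NE contributions = (0.7, 5, 1.2, 4.5, 3.4); S = 14.8.

14.8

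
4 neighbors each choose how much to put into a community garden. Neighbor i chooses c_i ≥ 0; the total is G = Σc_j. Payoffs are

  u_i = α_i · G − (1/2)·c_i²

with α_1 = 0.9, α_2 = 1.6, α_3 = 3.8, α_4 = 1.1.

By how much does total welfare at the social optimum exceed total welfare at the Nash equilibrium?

Neighbor i's FOC: ∂u_i/∂c_i = α_i − c_i = 0, so c_i* = α_i.
NE contributions = (0.9, 1.6, 3.8, 1.1); G = 7.4.
W^NE = (Σα)·G − ½Σα_i² = 7.4² − ½·19.02 = 45.25.
Planner sets c_i = Σα_j = 7.4 for every i, so G^SO = 4·7.4 = 29.6.
W^SO = (Σα)·G^SO − ½·4·(Σα)² = (4/2)·7.4² = 109.52.
Deadweight loss = W^SO − W^NE = 64.27.

64.27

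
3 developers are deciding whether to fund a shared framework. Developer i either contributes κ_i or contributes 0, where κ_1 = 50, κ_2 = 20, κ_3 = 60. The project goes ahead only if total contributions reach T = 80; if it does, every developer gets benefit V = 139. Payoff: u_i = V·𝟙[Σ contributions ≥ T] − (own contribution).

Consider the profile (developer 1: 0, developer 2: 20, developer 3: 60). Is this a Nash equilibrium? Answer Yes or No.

Yes

Total = 80 ≥ 80: provided.
Developer 1 (pledges 0, payoff 139): pledging 50 → total 130, payoff 89. No gain.
Developer 2 (pledges 20, payoff 119): dropping to 0 → total 60, payoff 0. No gain.
Developer 3 (pledges 60, payoff 79): dropping to 0 → total 20, payoff 0. No gain.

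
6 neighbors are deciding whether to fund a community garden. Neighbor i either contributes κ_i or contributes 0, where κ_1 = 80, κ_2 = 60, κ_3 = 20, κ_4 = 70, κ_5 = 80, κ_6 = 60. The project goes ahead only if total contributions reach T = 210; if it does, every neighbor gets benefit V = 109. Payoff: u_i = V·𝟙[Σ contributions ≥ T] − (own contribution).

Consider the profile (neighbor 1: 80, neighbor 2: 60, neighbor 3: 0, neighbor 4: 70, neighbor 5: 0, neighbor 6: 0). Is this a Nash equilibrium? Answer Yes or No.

Yes

Total = 210 ≥ 210: provided.
Neighbor 1 (pledges 80, payoff 29): dropping to 0 → total 130, payoff 0. No gain.
Neighbor 2 (pledges 60, payoff 49): dropping to 0 → total 150, payoff 0. No gain.
Neighbor 3 (pledges 0, payoff 109): pledging 20 → total 230, payoff 89. No gain.
Neighbor 4 (pledges 70, payoff 39): dropping to 0 → total 140, payoff 0. No gain.
Neighbor 5 (pledges 0, payoff 109): pledging 80 → total 290, payoff 29. No gain.
Neighbor 6 (pledges 0, payoff 109): pledging 60 → total 270, payoff 49. No gain.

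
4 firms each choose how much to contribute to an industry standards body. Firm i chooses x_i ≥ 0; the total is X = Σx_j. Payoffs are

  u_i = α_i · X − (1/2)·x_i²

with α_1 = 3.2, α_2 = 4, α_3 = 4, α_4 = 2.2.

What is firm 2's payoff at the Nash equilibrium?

Firm i's FOC: ∂u_i/∂x_i = α_i − x_i = 0, so x_i* = α_i.
NE contributions = (3.2, 4, 4, 2.2); X = 13.4.
u_2 = α_2·X − ½·(x_2)² = 4·13.4 − ½·4² = 45.6.

45.6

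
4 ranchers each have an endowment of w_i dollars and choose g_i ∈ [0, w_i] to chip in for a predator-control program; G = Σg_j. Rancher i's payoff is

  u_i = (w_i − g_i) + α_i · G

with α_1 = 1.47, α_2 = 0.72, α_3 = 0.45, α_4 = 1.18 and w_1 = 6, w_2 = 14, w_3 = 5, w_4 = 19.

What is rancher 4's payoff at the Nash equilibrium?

29.5

∂u_i/∂g_i = α_i − 1, so rancher i contributes w_i if α_i > 1, else 0.
α_i > 1 for i ∈ {1, 4}; NE contributions (6, 0, 0, 19), G = 25.
u_4 = (19 − 19) + 1.18·25 = 29.5.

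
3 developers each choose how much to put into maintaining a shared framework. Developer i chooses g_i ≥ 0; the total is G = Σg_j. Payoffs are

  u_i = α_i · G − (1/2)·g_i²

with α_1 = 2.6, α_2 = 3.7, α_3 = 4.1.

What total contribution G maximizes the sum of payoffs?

Planner FOC: ∂(Σu_j)/∂g_i = (Σα_j) − g_i = 0, so g_i^SO = Σα_j = 10.4 for every i; G^SO = 31.2.

31.2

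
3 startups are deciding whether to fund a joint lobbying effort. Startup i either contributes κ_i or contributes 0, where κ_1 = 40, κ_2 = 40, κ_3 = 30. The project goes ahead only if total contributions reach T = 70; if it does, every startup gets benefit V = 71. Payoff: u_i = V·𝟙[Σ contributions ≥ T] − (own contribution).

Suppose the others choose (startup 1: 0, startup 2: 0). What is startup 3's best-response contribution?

Others' total = 0. Even contributing 30 gives 30 < 70: no benefit either way.
Best response: 0.

0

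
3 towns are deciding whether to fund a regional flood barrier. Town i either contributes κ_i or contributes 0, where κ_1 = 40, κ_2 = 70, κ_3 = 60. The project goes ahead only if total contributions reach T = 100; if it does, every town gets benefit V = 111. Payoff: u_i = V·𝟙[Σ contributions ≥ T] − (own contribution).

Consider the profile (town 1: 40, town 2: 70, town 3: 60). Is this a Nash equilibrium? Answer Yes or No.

No

Total = 170 ≥ 100: provided.
Town 1 (pledges 40, payoff 71): dropping to 0 → total 130, payoff 111. Profitable deviation.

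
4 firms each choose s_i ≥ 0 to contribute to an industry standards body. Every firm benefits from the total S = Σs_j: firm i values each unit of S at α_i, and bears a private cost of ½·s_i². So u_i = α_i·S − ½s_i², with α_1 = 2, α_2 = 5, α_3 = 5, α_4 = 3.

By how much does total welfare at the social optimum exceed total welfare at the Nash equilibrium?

256.5

Firm i's FOC: ∂u_i/∂s_i = α_i − s_i = 0, so s_i* = α_i.
NE contributions = (2, 5, 5, 3); S = 15.
W^NE = (Σα)·S − ½Σα_i² = 15² − ½·63 = 193.5.
Planner sets s_i = Σα_j = 15 for every i, so S^SO = 4·15 = 60.
W^SO = (Σα)·S^SO − ½·4·(Σα)² = (4/2)·15² = 450.
Deadweight loss = W^SO − W^NE = 256.5.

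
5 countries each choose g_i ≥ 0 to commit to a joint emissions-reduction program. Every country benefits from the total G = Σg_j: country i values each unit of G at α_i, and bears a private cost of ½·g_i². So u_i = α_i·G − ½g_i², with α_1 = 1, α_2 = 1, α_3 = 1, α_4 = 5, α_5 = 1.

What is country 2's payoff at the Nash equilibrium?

8.5

Country i's FOC: ∂u_i/∂g_i = α_i − g_i = 0, so g_i* = α_i.
NE contributions = (1, 1, 1, 5, 1); G = 9.
u_2 = α_2·G − ½·(g_2)² = 1·9 − ½·1² = 8.5.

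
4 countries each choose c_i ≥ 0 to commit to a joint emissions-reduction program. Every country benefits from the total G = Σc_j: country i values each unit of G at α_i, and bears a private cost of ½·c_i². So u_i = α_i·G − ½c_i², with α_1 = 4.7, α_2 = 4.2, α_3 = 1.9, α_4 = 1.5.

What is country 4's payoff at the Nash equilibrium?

17.325

Country i's FOC: ∂u_i/∂c_i = α_i − c_i = 0, so c_i* = α_i.
NE contributions = (4.7, 4.2, 1.9, 1.5); G = 12.3.
u_4 = α_4·G − ½·(c_4)² = 1.5·12.3 − ½·1.5² = 17.325.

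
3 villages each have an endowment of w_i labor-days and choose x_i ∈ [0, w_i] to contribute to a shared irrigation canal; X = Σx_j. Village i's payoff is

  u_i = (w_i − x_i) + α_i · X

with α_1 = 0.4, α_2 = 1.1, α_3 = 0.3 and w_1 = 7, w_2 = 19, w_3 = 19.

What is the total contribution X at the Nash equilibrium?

∂u_i/∂x_i = α_i − 1, so village i contributes w_i if α_i > 1, else 0.
α_i > 1 for i ∈ {2}; NE contributions (0, 19, 0), X = 19.

19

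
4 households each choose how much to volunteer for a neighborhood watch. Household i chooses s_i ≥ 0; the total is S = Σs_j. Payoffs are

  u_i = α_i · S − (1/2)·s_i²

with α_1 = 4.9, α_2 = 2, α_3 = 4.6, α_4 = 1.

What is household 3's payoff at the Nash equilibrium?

46.92

Household i's FOC: ∂u_i/∂s_i = α_i − s_i = 0, so s_i* = α_i.
NE contributions = (4.9, 2, 4.6, 1); S = 12.5.
u_3 = α_3·S − ½·(s_3)² = 4.6·12.5 − ½·4.6² = 46.92.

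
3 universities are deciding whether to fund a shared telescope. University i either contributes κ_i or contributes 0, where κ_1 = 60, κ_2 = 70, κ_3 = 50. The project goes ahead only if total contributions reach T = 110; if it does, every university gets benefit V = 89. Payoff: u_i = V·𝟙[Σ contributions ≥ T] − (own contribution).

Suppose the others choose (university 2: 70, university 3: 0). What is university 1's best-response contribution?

Others' total = 70. Contributing 60 brings total to 130 ≥ 110: gain V − κ_1 = 29.
Best response: 60.

60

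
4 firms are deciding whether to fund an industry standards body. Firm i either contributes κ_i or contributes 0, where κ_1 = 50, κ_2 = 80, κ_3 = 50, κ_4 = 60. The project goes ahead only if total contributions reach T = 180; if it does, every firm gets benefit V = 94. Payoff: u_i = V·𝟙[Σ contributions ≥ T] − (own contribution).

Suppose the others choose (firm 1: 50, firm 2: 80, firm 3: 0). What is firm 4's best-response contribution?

Others' total = 130. Contributing 60 brings total to 190 ≥ 180: gain V − κ_4 = 34.
Best response: 60.

60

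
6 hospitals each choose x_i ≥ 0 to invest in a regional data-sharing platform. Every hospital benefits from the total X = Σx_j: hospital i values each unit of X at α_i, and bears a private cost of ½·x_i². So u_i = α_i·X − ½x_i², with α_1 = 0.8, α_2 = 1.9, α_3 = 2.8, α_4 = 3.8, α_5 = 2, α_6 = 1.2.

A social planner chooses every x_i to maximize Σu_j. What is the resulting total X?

Planner FOC: ∂(Σu_j)/∂x_i = (Σα_j) − x_i = 0, so x_i^SO = Σα_j = 12.5 for every i; X^SO = 75.

75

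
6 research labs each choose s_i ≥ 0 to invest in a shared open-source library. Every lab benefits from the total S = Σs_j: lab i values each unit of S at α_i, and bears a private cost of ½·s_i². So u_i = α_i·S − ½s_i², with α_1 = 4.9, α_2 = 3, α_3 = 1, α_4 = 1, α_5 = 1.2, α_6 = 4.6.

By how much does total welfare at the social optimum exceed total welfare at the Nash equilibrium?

Lab i's FOC: ∂u_i/∂s_i = α_i − s_i = 0, so s_i* = α_i.
NE contributions = (4.9, 3, 1, 1, 1.2, 4.6); S = 15.7.
W^NE = (Σα)·S − ½Σα_i² = 15.7² − ½·57.61 = 217.685.
Planner sets s_i = Σα_j = 15.7 for every i, so S^SO = 6·15.7 = 94.2.
W^SO = (Σα)·S^SO − ½·6·(Σα)² = (6/2)·15.7² = 739.47.
Deadweight loss = W^SO − W^NE = 521.785.

521.785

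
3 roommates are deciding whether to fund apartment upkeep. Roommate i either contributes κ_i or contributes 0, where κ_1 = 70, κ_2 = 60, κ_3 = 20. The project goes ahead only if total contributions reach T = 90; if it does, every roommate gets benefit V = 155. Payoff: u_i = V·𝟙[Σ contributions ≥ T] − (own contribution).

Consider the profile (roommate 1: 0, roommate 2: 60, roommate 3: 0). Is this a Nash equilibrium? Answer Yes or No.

No

Total = 60 < 90: not provided.
Roommate 1 (pledges 0, payoff 0): pledging 70 → total 130, payoff 85. Profitable deviation.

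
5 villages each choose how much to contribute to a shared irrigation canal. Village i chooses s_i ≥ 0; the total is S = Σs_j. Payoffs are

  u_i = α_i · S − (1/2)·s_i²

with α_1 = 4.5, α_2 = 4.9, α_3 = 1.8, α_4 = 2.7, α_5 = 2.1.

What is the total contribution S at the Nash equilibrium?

16

Village i's FOC: ∂u_i/∂s_i = α_i − s_i = 0, so s_i* = α_i.
NE contributions = (4.5, 4.9, 1.8, 2.7, 2.1); S = 16.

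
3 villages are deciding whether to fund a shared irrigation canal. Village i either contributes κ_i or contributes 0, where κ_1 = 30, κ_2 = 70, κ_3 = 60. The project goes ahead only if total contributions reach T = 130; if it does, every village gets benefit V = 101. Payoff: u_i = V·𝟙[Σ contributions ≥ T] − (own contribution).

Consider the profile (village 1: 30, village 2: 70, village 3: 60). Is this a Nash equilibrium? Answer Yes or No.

No

Total = 160 ≥ 130: provided.
Village 1 (pledges 30, payoff 71): dropping to 0 → total 130, payoff 101. Profitable deviation.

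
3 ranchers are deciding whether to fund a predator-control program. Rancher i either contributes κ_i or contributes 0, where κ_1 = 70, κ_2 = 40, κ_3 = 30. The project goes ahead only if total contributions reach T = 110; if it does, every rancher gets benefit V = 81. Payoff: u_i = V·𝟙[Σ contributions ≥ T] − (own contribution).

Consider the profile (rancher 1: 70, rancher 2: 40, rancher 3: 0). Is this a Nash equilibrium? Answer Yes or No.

Total = 110 ≥ 110: provided.
Rancher 1 (pledges 70, payoff 11): dropping to 0 → total 40, payoff 0. No gain.
Rancher 2 (pledges 40, payoff 41): dropping to 0 → total 70, payoff 0. No gain.
Rancher 3 (pledges 0, payoff 81): pledging 30 → total 140, payoff 51. No gain.

Yes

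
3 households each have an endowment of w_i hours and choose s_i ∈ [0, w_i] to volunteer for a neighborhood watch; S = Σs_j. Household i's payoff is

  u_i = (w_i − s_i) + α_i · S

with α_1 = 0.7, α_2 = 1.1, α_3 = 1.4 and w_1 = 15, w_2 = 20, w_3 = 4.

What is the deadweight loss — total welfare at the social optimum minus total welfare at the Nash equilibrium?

∂u_i/∂s_i = α_i − 1, so household i contributes w_i if α_i > 1, else 0.
α_i > 1 for i ∈ {2, 3}; NE contributions (0, 20, 4), S = 24.
W^NE = Σw_i − S^NE + (Σα_i)·S^NE = 39 + 2.2·24 = 91.8.
Planner: ∂(Σu_j)/∂s_i = Σα_j − 1 = 2.2 > 0, so everyone contributes w_i; S^SO = 39, W^SO = 39 + 2.2·39 = 124.8.
Deadweight loss = 33.

33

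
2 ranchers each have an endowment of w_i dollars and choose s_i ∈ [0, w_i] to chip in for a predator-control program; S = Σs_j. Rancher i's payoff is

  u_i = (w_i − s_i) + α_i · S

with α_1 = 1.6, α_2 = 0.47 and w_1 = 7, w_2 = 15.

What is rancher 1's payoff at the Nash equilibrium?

11.2

∂u_i/∂s_i = α_i − 1, so rancher i contributes w_i if α_i > 1, else 0.
α_i > 1 for i ∈ {1}; NE contributions (7, 0), S = 7.
u_1 = (7 − 7) + 1.6·7 = 11.2.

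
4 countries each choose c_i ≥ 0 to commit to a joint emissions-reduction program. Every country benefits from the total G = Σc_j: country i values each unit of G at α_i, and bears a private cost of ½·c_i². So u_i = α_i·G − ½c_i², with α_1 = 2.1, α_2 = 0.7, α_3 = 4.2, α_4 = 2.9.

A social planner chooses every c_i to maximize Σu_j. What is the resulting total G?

Planner FOC: ∂(Σu_j)/∂c_i = (Σα_j) − c_i = 0, so c_i^SO = Σα_j = 9.9 for every i; G^SO = 39.6.

39.6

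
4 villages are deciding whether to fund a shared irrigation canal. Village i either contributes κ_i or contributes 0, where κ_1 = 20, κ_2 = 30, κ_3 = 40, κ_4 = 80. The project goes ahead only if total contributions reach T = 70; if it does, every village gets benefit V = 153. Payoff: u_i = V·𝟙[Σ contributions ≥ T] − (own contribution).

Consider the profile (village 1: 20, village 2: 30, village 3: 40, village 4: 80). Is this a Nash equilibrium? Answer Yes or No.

Total = 170 ≥ 70: provided.
Village 1 (pledges 20, payoff 133): dropping to 0 → total 150, payoff 153. Profitable deviation.

No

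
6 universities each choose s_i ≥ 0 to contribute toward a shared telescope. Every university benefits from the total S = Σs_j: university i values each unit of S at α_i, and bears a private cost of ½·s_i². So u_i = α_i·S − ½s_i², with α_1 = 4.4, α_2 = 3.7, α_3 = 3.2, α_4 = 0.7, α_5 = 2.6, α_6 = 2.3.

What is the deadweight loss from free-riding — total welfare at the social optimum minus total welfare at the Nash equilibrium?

University i's FOC: ∂u_i/∂s_i = α_i − s_i = 0, so s_i* = α_i.
NE contributions = (4.4, 3.7, 3.2, 0.7, 2.6, 2.3); S = 16.9.
W^NE = (Σα)·S − ½Σα_i² = 16.9² − ½·55.83 = 257.695.
Planner sets s_i = Σα_j = 16.9 for every i, so S^SO = 6·16.9 = 101.4.
W^SO = (Σα)·S^SO − ½·6·(Σα)² = (6/2)·16.9² = 856.83.
Deadweight loss = W^SO − W^NE = 599.135.

599.135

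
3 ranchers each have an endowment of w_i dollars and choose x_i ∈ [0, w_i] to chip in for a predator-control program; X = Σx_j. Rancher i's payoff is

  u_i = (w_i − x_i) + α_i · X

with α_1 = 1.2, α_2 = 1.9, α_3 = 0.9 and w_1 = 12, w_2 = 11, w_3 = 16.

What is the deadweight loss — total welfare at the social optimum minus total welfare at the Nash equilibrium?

48

∂u_i/∂x_i = α_i − 1, so rancher i contributes w_i if α_i > 1, else 0.
α_i > 1 for i ∈ {1, 2}; NE contributions (12, 11, 0), X = 23.
W^NE = Σw_i − X^NE + (Σα_i)·X^NE = 39 + 3·23 = 108.
Planner: ∂(Σu_j)/∂x_i = Σα_j − 1 = 3 > 0, so everyone contributes w_i; X^SO = 39, W^SO = 39 + 3·39 = 156.
Deadweight loss = 48.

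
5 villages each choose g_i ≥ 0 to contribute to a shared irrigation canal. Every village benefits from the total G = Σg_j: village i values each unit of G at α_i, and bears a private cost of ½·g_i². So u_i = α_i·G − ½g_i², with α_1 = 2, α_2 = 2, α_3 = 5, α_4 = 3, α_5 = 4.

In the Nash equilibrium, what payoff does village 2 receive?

Village i's FOC: ∂u_i/∂g_i = α_i − g_i = 0, so g_i* = α_i.
NE contributions = (2, 2, 5, 3, 4); G = 16.
u_2 = α_2·G − ½·(g_2)² = 2·16 − ½·2² = 30.

30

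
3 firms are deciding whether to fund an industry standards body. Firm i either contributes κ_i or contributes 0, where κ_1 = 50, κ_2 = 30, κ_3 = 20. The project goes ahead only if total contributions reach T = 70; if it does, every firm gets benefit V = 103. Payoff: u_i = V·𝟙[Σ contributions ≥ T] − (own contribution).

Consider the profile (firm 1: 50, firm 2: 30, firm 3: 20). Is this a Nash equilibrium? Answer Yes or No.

Total = 100 ≥ 70: provided.
Firm 1 (pledges 50, payoff 53): dropping to 0 → total 50, payoff 0. No gain.
Firm 2 (pledges 30, payoff 73): dropping to 0 → total 70, payoff 103. Profitable deviation.

No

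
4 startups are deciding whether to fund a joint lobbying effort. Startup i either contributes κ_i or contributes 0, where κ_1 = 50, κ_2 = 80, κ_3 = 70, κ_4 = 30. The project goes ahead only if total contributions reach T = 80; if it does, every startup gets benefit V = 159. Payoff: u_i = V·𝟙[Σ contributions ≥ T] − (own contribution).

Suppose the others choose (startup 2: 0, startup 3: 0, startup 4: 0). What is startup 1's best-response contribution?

0

Others' total = 0. Even contributing 50 gives 50 < 80: no benefit either way.
Best response: 0.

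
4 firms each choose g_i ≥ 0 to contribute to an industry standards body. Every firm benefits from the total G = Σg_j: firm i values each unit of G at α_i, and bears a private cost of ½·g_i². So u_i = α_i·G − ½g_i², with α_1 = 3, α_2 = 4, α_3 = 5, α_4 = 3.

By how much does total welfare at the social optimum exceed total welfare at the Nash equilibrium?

254.5

Firm i's FOC: ∂u_i/∂g_i = α_i − g_i = 0, so g_i* = α_i.
NE contributions = (3, 4, 5, 3); G = 15.
W^NE = (Σα)·G − ½Σα_i² = 15² − ½·59 = 195.5.
Planner sets g_i = Σα_j = 15 for every i, so G^SO = 4·15 = 60.
W^SO = (Σα)·G^SO − ½·4·(Σα)² = (4/2)·15² = 450.
Deadweight loss = W^SO − W^NE = 254.5.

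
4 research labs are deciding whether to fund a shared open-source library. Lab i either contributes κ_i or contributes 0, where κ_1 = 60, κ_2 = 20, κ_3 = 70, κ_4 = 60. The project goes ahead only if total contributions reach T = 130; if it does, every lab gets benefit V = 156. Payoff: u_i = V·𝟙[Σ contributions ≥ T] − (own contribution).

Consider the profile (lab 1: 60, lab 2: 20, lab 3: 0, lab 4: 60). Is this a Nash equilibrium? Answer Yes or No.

Yes

Total = 140 ≥ 130: provided.
Lab 1 (pledges 60, payoff 96): dropping to 0 → total 80, payoff 0. No gain.
Lab 2 (pledges 20, payoff 136): dropping to 0 → total 120, payoff 0. No gain.
Lab 3 (pledges 0, payoff 156): pledging 70 → total 210, payoff 86. No gain.
Lab 4 (pledges 60, payoff 96): dropping to 0 → total 80, payoff 0. No gain.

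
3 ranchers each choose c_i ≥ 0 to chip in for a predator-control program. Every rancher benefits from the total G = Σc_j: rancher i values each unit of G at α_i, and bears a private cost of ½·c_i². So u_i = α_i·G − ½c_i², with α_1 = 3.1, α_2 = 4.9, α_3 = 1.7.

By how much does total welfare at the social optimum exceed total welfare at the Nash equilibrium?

65.3

Rancher i's FOC: ∂u_i/∂c_i = α_i − c_i = 0, so c_i* = α_i.
NE contributions = (3.1, 4.9, 1.7); G = 9.7.
W^NE = (Σα)·G − ½Σα_i² = 9.7² − ½·36.51 = 75.835.
Planner sets c_i = Σα_j = 9.7 for every i, so G^SO = 3·9.7 = 29.1.
W^SO = (Σα)·G^SO − ½·3·(Σα)² = (3/2)·9.7² = 141.135.
Deadweight loss = W^SO − W^NE = 65.3.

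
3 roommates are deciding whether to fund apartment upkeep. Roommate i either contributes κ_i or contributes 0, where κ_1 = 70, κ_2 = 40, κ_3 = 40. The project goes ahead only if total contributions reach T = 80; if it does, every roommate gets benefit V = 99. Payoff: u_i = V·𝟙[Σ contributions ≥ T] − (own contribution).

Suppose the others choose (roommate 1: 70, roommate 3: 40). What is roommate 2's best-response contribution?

Others' total = 110 ≥ 80; contributing adds cost 40 for no extra benefit.
Best response: 0.

0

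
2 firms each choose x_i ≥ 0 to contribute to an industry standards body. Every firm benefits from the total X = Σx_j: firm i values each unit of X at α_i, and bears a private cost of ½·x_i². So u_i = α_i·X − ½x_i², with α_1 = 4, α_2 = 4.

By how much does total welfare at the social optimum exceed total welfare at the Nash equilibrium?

Firm i's FOC: ∂u_i/∂x_i = α_i − x_i = 0, so x_i* = α_i.
NE contributions = (4, 4); X = 8.
W^NE = (Σα)·X − ½Σα_i² = 8² − ½·32 = 48.
Planner sets x_i = Σα_j = 8 for every i, so X^SO = 2·8 = 16.
W^SO = (Σα)·X^SO − ½·2·(Σα)² = (2/2)·8² = 64.
Deadweight loss = W^SO − W^NE = 16.

16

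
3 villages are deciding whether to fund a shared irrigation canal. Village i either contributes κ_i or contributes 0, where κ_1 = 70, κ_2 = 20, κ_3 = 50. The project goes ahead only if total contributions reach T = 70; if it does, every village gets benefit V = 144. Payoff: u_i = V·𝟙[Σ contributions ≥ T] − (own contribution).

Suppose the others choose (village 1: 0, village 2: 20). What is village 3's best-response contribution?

Others' total = 20. Contributing 50 brings total to 70 ≥ 70: gain V − κ_3 = 94.
Best response: 50.

50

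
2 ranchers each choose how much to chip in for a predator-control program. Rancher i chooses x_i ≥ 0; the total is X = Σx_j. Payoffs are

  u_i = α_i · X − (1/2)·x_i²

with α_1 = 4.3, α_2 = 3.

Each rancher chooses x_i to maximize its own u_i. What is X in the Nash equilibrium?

Rancher i's FOC: ∂u_i/∂x_i = α_i − x_i = 0, so x_i* = α_i.
NE contributions = (4.3, 3); X = 7.3.

7.3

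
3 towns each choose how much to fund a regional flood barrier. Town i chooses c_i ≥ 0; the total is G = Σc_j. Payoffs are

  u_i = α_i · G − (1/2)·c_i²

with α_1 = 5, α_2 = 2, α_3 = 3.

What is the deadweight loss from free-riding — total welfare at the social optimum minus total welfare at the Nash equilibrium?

69

Town i's FOC: ∂u_i/∂c_i = α_i − c_i = 0, so c_i* = α_i.
NE contributions = (5, 2, 3); G = 10.
W^NE = (Σα)·G − ½Σα_i² = 10² − ½·38 = 81.
Planner sets c_i = Σα_j = 10 for every i, so G^SO = 3·10 = 30.
W^SO = (Σα)·G^SO − ½·3·(Σα)² = (3/2)·10² = 150.
Deadweight loss = W^SO − W^NE = 69.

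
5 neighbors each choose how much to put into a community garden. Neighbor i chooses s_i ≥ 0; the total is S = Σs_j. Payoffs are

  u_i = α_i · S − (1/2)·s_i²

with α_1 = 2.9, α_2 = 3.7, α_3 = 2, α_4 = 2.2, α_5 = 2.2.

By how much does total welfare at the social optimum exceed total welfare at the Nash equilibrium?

Neighbor i's FOC: ∂u_i/∂s_i = α_i − s_i = 0, so s_i* = α_i.
NE contributions = (2.9, 3.7, 2, 2.2, 2.2); S = 13.
W^NE = (Σα)·S − ½Σα_i² = 13² − ½·35.78 = 151.11.
Planner sets s_i = Σα_j = 13 for every i, so S^SO = 5·13 = 65.
W^SO = (Σα)·S^SO − ½·5·(Σα)² = (5/2)·13² = 422.5.
Deadweight loss = W^SO − W^NE = 271.39.

271.39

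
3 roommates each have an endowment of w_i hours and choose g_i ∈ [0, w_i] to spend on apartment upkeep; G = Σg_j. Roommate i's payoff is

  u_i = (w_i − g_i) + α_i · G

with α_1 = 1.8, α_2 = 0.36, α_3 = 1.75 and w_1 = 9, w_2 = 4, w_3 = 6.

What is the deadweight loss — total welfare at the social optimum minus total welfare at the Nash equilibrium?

∂u_i/∂g_i = α_i − 1, so roommate i contributes w_i if α_i > 1, else 0.
α_i > 1 for i ∈ {1, 3}; NE contributions (9, 0, 6), G = 15.
W^NE = Σw_i − G^NE + (Σα_i)·G^NE = 19 + 2.91·15 = 62.65.
Planner: ∂(Σu_j)/∂g_i = Σα_j − 1 = 2.91 > 0, so everyone contributes w_i; G^SO = 19, W^SO = 19 + 2.91·19 = 74.29.
Deadweight loss = 11.64.

11.64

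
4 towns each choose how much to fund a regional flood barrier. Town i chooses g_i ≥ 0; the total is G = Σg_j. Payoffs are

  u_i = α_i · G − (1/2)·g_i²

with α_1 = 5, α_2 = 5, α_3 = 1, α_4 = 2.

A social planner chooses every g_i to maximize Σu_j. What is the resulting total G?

52

Planner FOC: ∂(Σu_j)/∂g_i = (Σα_j) − g_i = 0, so g_i^SO = Σα_j = 13 for every i; G^SO = 52.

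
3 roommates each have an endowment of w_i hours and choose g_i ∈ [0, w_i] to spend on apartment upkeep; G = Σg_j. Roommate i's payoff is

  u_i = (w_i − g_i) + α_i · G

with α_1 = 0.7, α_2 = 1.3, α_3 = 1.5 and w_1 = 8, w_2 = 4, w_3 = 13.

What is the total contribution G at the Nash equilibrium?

17

∂u_i/∂g_i = α_i − 1, so roommate i contributes w_i if α_i > 1, else 0.
α_i > 1 for i ∈ {2, 3}; NE contributions (0, 4, 13), G = 17.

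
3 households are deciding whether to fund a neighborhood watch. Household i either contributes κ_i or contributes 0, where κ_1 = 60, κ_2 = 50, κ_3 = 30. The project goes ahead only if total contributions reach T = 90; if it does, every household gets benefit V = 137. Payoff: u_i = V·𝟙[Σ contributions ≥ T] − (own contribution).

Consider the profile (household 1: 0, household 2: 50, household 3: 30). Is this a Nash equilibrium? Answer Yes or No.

Total = 80 < 90: not provided.
Household 1 (pledges 0, payoff 0): pledging 60 → total 140, payoff 77. Profitable deviation.

No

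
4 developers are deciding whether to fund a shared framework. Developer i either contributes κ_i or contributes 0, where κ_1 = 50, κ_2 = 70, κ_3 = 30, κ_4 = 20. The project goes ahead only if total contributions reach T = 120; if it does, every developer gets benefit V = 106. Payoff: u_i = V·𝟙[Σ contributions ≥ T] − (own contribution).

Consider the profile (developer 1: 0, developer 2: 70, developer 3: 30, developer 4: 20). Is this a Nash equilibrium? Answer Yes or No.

Total = 120 ≥ 120: provided.
Developer 1 (pledges 0, payoff 106): pledging 50 → total 170, payoff 56. No gain.
Developer 2 (pledges 70, payoff 36): dropping to 0 → total 50, payoff 0. No gain.
Developer 3 (pledges 30, payoff 76): dropping to 0 → total 90, payoff 0. No gain.
Developer 4 (pledges 20, payoff 86): dropping to 0 → total 100, payoff 0. No gain.

Yes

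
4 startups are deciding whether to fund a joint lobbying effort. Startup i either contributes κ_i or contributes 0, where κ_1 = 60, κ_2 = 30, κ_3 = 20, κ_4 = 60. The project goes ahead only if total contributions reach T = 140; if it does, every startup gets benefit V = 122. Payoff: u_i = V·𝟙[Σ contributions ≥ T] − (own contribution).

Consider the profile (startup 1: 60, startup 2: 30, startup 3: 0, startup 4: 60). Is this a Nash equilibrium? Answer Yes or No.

Total = 150 ≥ 140: provided.
Startup 1 (pledges 60, payoff 62): dropping to 0 → total 90, payoff 0. No gain.
Startup 2 (pledges 30, payoff 92): dropping to 0 → total 120, payoff 0. No gain.
Startup 3 (pledges 0, payoff 122): pledging 20 → total 170, payoff 102. No gain.
Startup 4 (pledges 60, payoff 62): dropping to 0 → total 90, payoff 0. No gain.

Yes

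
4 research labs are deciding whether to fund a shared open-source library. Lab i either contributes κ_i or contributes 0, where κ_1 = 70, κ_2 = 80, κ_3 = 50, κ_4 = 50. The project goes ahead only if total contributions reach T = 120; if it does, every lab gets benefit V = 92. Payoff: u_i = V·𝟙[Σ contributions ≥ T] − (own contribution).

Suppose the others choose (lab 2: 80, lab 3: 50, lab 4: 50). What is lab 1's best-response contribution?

Others' total = 180 ≥ 120; contributing adds cost 70 for no extra benefit.
Best response: 0.

0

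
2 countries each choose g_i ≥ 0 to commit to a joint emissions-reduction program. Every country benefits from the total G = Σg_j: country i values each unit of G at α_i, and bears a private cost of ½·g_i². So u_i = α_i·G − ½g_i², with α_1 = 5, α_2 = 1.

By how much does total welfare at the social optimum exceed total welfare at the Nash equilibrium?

Country i's FOC: ∂u_i/∂g_i = α_i − g_i = 0, so g_i* = α_i.
NE contributions = (5, 1); G = 6.
W^NE = (Σα)·G − ½Σα_i² = 6² − ½·26 = 23.
Planner sets g_i = Σα_j = 6 for every i, so G^SO = 2·6 = 12.
W^SO = (Σα)·G^SO − ½·2·(Σα)² = (2/2)·6² = 36.
Deadweight loss = W^SO − W^NE = 13.

13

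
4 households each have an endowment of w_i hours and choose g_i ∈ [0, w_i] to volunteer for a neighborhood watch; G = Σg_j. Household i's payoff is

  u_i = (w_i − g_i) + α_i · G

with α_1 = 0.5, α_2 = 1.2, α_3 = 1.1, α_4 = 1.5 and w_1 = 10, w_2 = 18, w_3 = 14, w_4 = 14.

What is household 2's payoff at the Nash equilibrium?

55.2

∂u_i/∂g_i = α_i − 1, so household i contributes w_i if α_i > 1, else 0.
α_i > 1 for i ∈ {2, 3, 4}; NE contributions (0, 18, 14, 14), G = 46.
u_2 = (18 − 18) + 1.2·46 = 55.2.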